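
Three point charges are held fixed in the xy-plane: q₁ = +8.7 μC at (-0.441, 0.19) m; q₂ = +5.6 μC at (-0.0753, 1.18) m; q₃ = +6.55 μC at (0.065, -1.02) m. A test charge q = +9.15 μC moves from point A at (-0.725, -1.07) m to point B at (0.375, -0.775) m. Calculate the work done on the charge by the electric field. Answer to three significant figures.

-0.728 J

The work done by the electric force is W_field = −ΔU = −q(V_B − V_A) = q(V_A − V_B).
At A: distances to the source charges are 1.29 m, 2.34 m, 0.792 m; V_A = Σ kqᵢ/rᵢ = 1.56×10⁵ V.
At B: distances to the source charges are 1.26 m, 2.01 m, 0.395 m; V_B = Σ kqᵢ/rᵢ = 2.36×10⁵ V.
ΔV = V_B − V_A = 7.96×10⁴ V.
W_field = −qΔV = −(9.15×10⁻⁶ C)(7.96×10⁴ V) = -0.728 J.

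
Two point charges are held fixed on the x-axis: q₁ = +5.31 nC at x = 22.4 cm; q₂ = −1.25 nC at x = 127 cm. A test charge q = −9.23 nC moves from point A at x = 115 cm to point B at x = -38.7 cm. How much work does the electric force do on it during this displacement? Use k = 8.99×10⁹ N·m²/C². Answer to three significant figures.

The work done by the electric force is W_field = −ΔU = −q(V_B − V_A) = q(V_A − V_B).
At A: distances to the source charges are 0.926 m, 0.120 m; V_A = Σ kqᵢ/rᵢ = -42.1 V.
At B: distances to the source charges are 0.611 m, 1.66 m; V_B = Σ kqᵢ/rᵢ = 71.3 V.
ΔV = V_B − V_A = 113 V.
W_field = −qΔV = −(-9.23×10⁻⁹ C)(113 V) = 1.05×10⁻⁶ J.

1.05×10⁻⁶ J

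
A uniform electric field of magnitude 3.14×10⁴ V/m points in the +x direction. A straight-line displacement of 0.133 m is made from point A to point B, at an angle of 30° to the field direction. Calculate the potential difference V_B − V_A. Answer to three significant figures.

-3620 V

Only the component of displacement along E changes the potential: ΔV = −E·d·cosθ.
ΔV = −(3.14×10⁴ V/m)(0.133 m)cos30° = -3620 V.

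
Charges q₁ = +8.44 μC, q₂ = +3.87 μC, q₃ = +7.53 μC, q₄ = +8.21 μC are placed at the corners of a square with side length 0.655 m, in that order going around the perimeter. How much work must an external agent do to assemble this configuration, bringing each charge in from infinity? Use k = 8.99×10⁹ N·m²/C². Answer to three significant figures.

3.57 J

The work to assemble the configuration equals its total potential energy, U = Σ kqᵢqⱼ/rᵢⱼ over all pairs.
The four side pairs have separation 0.655 m and the two diagonal pairs 0.926 m.
Summing all 6 pair terms gives U = 3.57 J.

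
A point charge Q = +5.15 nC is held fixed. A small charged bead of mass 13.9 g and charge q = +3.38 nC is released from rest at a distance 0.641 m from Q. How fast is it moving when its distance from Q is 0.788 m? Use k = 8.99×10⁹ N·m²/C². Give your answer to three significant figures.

2.56×10⁻³ m/s

Only the electrostatic force acts, so mechanical energy is conserved: ½mv² = U₁ − U₂ = kQq(1/r₁ − 1/r₂).
U₁ − U₂ = (8.99×10⁹ N·m²/C²)(5.15×10⁻⁹ C)(3.38×10⁻⁹ C)(1/0.641 − 1/0.788) = 4.55×10⁻⁸ J.
v = √(2·4.55×10⁻⁸/0.0139) = 2.56×10⁻³ m/s.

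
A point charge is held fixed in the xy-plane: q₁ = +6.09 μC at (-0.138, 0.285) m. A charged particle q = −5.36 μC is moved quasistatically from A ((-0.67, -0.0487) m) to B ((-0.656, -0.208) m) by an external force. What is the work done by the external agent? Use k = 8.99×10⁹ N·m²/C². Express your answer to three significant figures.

For quasistatic motion the external work equals the change in potential energy: W_ext = qΔV = q(V_B − V_A).
At A: distance to the source charge is 0.628 m; V_A = kq₁/r = 8.72×10⁴ V.
At B: distance to the source charge is 0.715 m; V_B = kq₁/r = 7.66×10⁴ V.
ΔV = V_B − V_A = -1.06×10⁴ V.
W_ext = qΔV = (-5.36×10⁻⁶ C)(-1.06×10⁴ V) = 0.0569 J.

0.0569 J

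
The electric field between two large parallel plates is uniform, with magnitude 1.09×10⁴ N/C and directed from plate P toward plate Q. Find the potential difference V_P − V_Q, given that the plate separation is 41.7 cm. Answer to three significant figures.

In a uniform field, potential decreases in the direction of E: ΔV = −E·d for a displacement d parallel to E.
Going from Q to P is a displacement of 41.7 cm opposite to the field, so V_P − V_Q = +Ed = 4550 V.

4550 V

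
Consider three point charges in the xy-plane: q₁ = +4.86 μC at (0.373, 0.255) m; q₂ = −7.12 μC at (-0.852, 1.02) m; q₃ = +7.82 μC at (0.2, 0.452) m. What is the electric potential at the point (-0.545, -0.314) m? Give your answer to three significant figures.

5.95×10⁴ V

The total potential is the scalar sum of each charge's contribution, V = Σ kqᵢ/rᵢ.
Distances from the field point to each charge: r₁ = 1.08 m, r₂ = 1.37 m, r₃ = 1.07 m.
V = k[(4.86×10⁻⁶)/(1.08) + (-7.12×10⁻⁶)/(1.37) + (7.82×10⁻⁶)/(1.07)] = 5.95×10⁴ V.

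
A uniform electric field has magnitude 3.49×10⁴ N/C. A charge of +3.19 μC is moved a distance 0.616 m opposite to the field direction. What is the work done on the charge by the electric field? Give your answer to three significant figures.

-0.0686 J

The potential change for a displacement 0.616 m opposite to the field direction is ΔV = +Ed = 2.15×10⁴ V.
W_field = −qΔV = -0.0686 J.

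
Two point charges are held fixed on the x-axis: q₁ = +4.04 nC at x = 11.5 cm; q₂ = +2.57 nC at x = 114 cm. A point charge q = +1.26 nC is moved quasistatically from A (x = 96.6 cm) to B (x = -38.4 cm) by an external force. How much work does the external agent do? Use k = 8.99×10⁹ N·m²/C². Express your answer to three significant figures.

For quasistatic motion the external work equals the change in potential energy: W_ext = qΔV = q(V_B − V_A).
At A: distances to the source charges are 0.851 m, 0.174 m; V_A = Σ kqᵢ/rᵢ = 175 V.
At B: distances to the source charges are 0.499 m, 1.52 m; V_B = Σ kqᵢ/rᵢ = 87.9 V.
ΔV = V_B − V_A = -87.5 V.
W_ext = qΔV = (1.26×10⁻⁹ C)(-87.5 V) = -1.10×10⁻⁷ J.

-1.10×10⁻⁷ J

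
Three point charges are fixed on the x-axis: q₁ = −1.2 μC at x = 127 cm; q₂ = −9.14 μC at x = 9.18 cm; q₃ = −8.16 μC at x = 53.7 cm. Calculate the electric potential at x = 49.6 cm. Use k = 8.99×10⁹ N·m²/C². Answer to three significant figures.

-2.01×10⁶ V

Electric potential is a scalar, so the contributions from each charge add algebraically: V = Σ kqᵢ/rᵢ.
Distances from the field point to each charge: r₁ = 0.774 m, r₂ = 0.404 m, r₃ = 0.0410 m.
V = k[(-1.20×10⁻⁶)/(0.774) + (-9.14×10⁻⁶)/(0.404) + (-8.16×10⁻⁶)/(0.0410)] = -2.01×10⁶ V.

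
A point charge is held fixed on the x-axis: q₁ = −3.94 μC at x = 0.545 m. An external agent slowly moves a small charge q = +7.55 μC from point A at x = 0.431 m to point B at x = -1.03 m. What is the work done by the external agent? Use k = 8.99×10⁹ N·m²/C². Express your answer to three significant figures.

2.18 J

For quasistatic motion the external work equals the change in potential energy: W_ext = qΔV = q(V_B − V_A).
At A: distance to the source charge is 0.114 m; V_A = kq₁/r = -3.11×10⁵ V.
At B: distance to the source charge is 1.58 m; V_B = kq₁/r = -2.25×10⁴ V.
ΔV = V_B − V_A = 2.88×10⁵ V.
W_ext = qΔV = (7.55×10⁻⁶ C)(2.88×10⁵ V) = 2.18 J.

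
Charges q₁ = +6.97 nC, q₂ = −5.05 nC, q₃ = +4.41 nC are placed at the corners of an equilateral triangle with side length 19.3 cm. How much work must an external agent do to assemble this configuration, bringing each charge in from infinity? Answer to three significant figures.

The assembly work is the sum of pairwise potential energies, U = Σ_{i<j} kqᵢqⱼ/rᵢⱼ.
All three pair separations equal the side length, 0.193 m.
U = (-1.64×10⁻⁶) + (1.43×10⁻⁶) + (-1.04×10⁻⁶) = -1.25×10⁻⁶ J.

-1.25×10⁻⁶ J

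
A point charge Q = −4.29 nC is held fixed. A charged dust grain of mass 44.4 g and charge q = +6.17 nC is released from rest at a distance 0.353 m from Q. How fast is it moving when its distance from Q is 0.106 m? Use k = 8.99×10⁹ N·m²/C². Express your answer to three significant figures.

Only the electrostatic force acts, so mechanical energy is conserved: ½mv² = U₁ − U₂ = kQq(1/r₁ − 1/r₂).
U₁ − U₂ = (8.99×10⁹ N·m²/C²)(-4.29×10⁻⁹ C)(6.17×10⁻⁹ C)(1/0.353 − 1/0.106) = 1.57×10⁻⁶ J.
v = √(2·1.57×10⁻⁶/0.0444) = 8.41×10⁻³ m/s.

8.41×10⁻³ m/s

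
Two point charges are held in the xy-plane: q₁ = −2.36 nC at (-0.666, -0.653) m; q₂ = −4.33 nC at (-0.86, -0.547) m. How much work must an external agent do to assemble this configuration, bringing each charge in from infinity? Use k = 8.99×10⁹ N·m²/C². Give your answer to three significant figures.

The assembly work is the sum of pairwise potential energies, U = Σ_{i<j} kqᵢqⱼ/rᵢⱼ.
Pair separations: r₁₂ = 0.221 m.
U = (4.16×10⁻⁷) = 4.16×10⁻⁷ J.

4.16×10⁻⁷ J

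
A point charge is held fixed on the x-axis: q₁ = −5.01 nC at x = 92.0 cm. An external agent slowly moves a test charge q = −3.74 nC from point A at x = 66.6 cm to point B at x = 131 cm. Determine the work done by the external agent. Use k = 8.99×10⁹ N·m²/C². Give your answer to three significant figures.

-2.31×10⁻⁷ J

For quasistatic motion the external work equals the change in potential energy: W_ext = qΔV = q(V_B − V_A).
At A: distance to the source charge is 0.254 m; V_A = kq₁/r = -177 V.
At B: distance to the source charge is 0.390 m; V_B = kq₁/r = -115 V.
ΔV = V_B − V_A = 61.8 V.
W_ext = qΔV = (-3.74×10⁻⁹ C)(61.8 V) = -2.31×10⁻⁷ J.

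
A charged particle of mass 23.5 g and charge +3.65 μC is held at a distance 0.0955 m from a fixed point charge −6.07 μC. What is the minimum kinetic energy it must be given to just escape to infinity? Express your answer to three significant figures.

To just escape, total mechanical energy must reach zero at infinity: ½mv²_min + U = 0, so ½mv²_min = −U = |kQq|/r.
|U| = |kQq|/r = (8.99×10⁹ N·m²/C²)(6.07×10⁻⁶)(3.65×10⁻⁶)/(0.0955) = 2.09 J.

2.09 J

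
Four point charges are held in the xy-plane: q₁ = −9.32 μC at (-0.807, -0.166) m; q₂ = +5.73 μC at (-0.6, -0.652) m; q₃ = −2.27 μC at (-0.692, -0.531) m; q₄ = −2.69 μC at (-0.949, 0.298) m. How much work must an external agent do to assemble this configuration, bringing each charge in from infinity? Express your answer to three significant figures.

The assembly work is the sum of pairwise potential energies, U = Σ_{i<j} kqᵢqⱼ/rᵢⱼ.
Pair separations: r₁₂ = 0.528 m, r₁₃ = 0.383 m, r₁₄ = 0.485 m, r₂₃ = 0.152 m, r₂₄ = 1.01 m, r₃₄ = 0.868 m.
Summing all 6 pair terms gives U = -0.790 J.

-0.790 J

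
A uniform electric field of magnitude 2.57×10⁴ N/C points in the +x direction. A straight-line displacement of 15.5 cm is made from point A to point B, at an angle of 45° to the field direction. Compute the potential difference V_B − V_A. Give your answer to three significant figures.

Only the component of displacement along E changes the potential: ΔV = −E·d·cosθ.
ΔV = −(2.57×10⁴ V/m)(0.155 m)cos45° = -2820 V.

-2820 V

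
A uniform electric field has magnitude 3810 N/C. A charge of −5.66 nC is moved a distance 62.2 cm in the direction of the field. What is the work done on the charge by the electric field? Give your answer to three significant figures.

-1.34×10⁻⁵ J

The potential change for a displacement 62.2 cm in the direction of the field is ΔV = −Ed = -2370 V.
W_field = −qΔV = -1.34×10⁻⁵ J.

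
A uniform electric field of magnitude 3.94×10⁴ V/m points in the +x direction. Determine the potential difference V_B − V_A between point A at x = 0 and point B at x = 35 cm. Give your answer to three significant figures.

-1.38×10⁴ V

In a uniform field, potential decreases in the direction of E: V_B − V_A = −E·Δx.
V_B − V_A = −(3.94×10⁴ V/m)(0.350 m) = -1.38×10⁴ V.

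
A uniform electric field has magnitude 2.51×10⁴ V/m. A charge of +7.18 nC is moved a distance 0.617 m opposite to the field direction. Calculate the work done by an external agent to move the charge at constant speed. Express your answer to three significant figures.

1.11×10⁻⁴ J

The potential change for a displacement 0.617 m opposite to the field direction is ΔV = +Ed = 1.55×10⁴ V.
W_ext = qΔV = 1.11×10⁻⁴ J.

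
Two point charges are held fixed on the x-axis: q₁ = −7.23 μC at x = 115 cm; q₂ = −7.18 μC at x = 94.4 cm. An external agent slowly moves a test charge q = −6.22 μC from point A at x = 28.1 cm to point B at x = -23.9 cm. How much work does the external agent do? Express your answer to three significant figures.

-0.440 J

For quasistatic motion the external work equals the change in potential energy: W_ext = qΔV = q(V_B − V_A).
At A: distances to the source charges are 0.869 m, 0.663 m; V_A = Σ kqᵢ/rᵢ = -1.72×10⁵ V.
At B: distances to the source charges are 1.39 m, 1.18 m; V_B = Σ kqᵢ/rᵢ = -1.01×10⁵ V.
ΔV = V_B − V_A = 7.08×10⁴ V.
W_ext = qΔV = (-6.22×10⁻⁶ C)(7.08×10⁴ V) = -0.440 J.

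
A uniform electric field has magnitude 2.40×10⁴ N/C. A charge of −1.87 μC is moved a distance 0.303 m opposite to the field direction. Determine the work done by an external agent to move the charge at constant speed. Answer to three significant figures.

The potential change for a displacement 0.303 m opposite to the field direction is ΔV = +Ed = 7270 V.
W_ext = qΔV = -0.0136 J.

-0.0136 J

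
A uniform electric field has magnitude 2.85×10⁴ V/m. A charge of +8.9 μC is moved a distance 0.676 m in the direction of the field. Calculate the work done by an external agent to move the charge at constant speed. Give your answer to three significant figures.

-0.171 J

The potential change for a displacement 0.676 m in the direction of the field is ΔV = −Ed = -1.93×10⁴ V.
W_ext = qΔV = -0.171 J.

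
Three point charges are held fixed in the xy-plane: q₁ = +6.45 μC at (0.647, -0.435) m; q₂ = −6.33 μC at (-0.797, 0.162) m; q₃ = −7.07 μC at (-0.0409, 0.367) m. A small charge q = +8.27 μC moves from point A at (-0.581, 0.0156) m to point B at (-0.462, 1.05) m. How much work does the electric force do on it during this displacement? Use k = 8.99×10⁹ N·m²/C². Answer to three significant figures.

The work done by the electric force is W_field = −ΔU = −q(V_B − V_A) = q(V_A − V_B).
At A: distances to the source charges are 1.31 m, 0.261 m, 0.644 m; V_A = Σ kqᵢ/rᵢ = -2.72×10⁵ V.
At B: distances to the source charges are 1.85 m, 0.949 m, 0.802 m; V_B = Σ kqᵢ/rᵢ = -1.08×10⁵ V.
ΔV = V_B − V_A = 1.65×10⁵ V.
W_field = −qΔV = −(8.27×10⁻⁶ C)(1.65×10⁵ V) = -1.36 J.

-1.36 J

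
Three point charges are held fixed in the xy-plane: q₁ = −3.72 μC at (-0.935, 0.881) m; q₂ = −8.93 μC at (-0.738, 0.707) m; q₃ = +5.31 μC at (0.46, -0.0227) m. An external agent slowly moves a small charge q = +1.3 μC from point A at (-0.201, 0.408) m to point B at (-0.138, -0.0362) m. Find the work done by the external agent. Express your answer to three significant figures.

0.0996 J

For quasistatic motion the external work equals the change in potential energy: W_ext = qΔV = q(V_B − V_A).
At A: distances to the source charges are 0.873 m, 0.615 m, 0.789 m; V_A = Σ kqᵢ/rᵢ = -1.08×10⁵ V.
At B: distances to the source charges are 1.22 m, 0.955 m, 0.598 m; V_B = Σ kqᵢ/rᵢ = -3.18×10⁴ V.
ΔV = V_B − V_A = 7.66×10⁴ V.
W_ext = qΔV = (1.30×10⁻⁶ C)(7.66×10⁴ V) = 0.0996 J.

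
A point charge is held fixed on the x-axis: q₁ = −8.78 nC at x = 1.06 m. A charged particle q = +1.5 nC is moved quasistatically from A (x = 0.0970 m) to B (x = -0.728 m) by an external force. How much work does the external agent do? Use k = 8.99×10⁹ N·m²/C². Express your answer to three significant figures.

For quasistatic motion the external work equals the change in potential energy: W_ext = qΔV = q(V_B − V_A).
At A: distance to the source charge is 0.963 m; V_A = kq₁/r = -82.0 V.
At B: distance to the source charge is 1.79 m; V_B = kq₁/r = -44.1 V.
ΔV = V_B − V_A = 37.8 V.
W_ext = qΔV = (1.50×10⁻⁹ C)(37.8 V) = 5.67×10⁻⁸ J.

5.67×10⁻⁸ J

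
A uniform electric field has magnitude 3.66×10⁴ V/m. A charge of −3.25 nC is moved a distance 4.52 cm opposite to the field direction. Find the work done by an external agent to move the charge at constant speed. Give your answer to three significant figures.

The potential change for a displacement 4.52 cm opposite to the field direction is ΔV = +Ed = 1650 V.
W_ext = qΔV = -5.38×10⁻⁶ J.

-5.38×10⁻⁶ J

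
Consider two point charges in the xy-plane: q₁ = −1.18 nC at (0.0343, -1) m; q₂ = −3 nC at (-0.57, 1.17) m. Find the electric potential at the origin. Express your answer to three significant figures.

The total potential is the scalar sum of each charge's contribution, V = Σ kqᵢ/rᵢ.
Distances from the field point to each charge: r₁ = 1.00 m, r₂ = 1.30 m.
V = k[(-1.18×10⁻⁹)/(1.00) + (-3.00×10⁻⁹)/(1.30)] = -31.3 V.

-31.3 V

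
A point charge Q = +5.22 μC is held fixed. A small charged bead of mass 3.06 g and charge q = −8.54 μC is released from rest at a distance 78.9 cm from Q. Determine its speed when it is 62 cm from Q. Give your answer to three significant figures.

Only the electrostatic force acts, so mechanical energy is conserved: ½mv² = U₁ − U₂ = kQq(1/r₁ − 1/r₂).
U₁ − U₂ = (8.99×10⁹ N·m²/C²)(5.22×10⁻⁶ C)(-8.54×10⁻⁶ C)(1/0.789 − 1/0.620) = 0.138 J.
v = √(2·0.138/3.06×10⁻³) = 9.51 m/s.

9.51 m/s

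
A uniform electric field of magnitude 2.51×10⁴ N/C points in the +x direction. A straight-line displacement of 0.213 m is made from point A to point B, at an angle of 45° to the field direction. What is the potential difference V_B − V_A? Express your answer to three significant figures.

-3780 V

Only the component of displacement along E changes the potential: ΔV = −E·d·cosθ.
ΔV = −(2.51×10⁴ V/m)(0.213 m)cos45° = -3780 V.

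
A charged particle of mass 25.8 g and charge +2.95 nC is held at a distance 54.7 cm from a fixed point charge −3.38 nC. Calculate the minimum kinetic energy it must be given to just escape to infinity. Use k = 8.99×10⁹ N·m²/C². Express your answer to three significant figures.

1.64×10⁻⁷ J

To just escape, total mechanical energy must reach zero at infinity: ½mv²_min + U = 0, so ½mv²_min = −U = |kQq|/r.
|U| = |kQq|/r = (8.99×10⁹ N·m²/C²)(3.38×10⁻⁹)(2.95×10⁻⁹)/(0.547) = 1.64×10⁻⁷ J.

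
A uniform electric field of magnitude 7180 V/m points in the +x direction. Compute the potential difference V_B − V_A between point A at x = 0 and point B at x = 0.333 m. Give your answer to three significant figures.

In a uniform field, potential decreases in the direction of E: V_B − V_A = −E·Δx.
V_B − V_A = −(7180 V/m)(0.333 m) = -2390 V.

-2390 V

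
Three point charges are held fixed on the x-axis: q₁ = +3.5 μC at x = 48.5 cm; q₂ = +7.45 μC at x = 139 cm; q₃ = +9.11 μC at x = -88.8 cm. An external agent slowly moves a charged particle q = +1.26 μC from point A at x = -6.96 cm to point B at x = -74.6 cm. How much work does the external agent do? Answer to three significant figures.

0.543 J

For quasistatic motion the external work equals the change in potential energy: W_ext = qΔV = q(V_B − V_A).
At A: distances to the source charges are 0.555 m, 1.46 m, 0.818 m; V_A = Σ kqᵢ/rᵢ = 2.03×10⁵ V.
At B: distances to the source charges are 1.23 m, 2.14 m, 0.142 m; V_B = Σ kqᵢ/rᵢ = 6.34×10⁵ V.
ΔV = V_B − V_A = 4.31×10⁵ V.
W_ext = qΔV = (1.26×10⁻⁶ C)(4.31×10⁵ V) = 0.543 J.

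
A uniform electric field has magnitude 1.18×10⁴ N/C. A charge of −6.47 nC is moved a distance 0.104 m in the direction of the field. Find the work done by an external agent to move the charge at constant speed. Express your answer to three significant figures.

The potential change for a displacement 0.104 m in the direction of the field is ΔV = −Ed = -1230 V.
W_ext = qΔV = 7.94×10⁻⁶ J.

7.94×10⁻⁶ J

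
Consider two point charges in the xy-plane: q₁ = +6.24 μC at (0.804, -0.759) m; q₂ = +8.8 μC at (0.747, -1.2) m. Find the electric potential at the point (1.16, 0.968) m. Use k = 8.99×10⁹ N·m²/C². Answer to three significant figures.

The total potential is the scalar sum of each charge's contribution, V = Σ kqᵢ/rᵢ.
Distances from the field point to each charge: r₁ = 1.76 m, r₂ = 2.21 m.
V = k[(6.24×10⁻⁶)/(1.76) + (8.80×10⁻⁶)/(2.21)] = 6.77×10⁴ V.

6.77×10⁴ V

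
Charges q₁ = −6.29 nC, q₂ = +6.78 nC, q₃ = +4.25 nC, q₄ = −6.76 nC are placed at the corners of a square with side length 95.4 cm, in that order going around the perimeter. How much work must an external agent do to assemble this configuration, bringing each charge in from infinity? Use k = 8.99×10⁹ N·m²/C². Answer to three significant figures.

The assembly work is the sum of pairwise potential energies, U = Σ_{i<j} kqᵢqⱼ/rᵢⱼ.
The four side pairs have separation 0.954 m and the two diagonal pairs 1.35 m.
Summing all 6 pair terms gives U = -4.84×10⁻⁷ J.

-4.84×10⁻⁷ J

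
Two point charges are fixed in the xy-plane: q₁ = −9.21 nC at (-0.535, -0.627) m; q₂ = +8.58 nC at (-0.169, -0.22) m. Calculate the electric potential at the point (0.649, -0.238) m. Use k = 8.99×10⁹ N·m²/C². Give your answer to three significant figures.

Electric potential is a scalar, so the contributions from each charge add algebraically: V = Σ kqᵢ/rᵢ.
Distances from the field point to each charge: r₁ = 1.25 m, r₂ = 0.818 m.
V = k[(-9.21×10⁻⁹)/(1.25) + (8.58×10⁻⁹)/(0.818)] = 27.8 V.

27.8 V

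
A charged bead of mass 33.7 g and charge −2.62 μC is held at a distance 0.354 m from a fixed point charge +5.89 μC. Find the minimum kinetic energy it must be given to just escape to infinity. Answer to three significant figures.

0.392 J

To just escape, total mechanical energy must reach zero at infinity: ½mv²_min + U = 0, so ½mv²_min = −U = |kQq|/r.
|U| = |kQq|/r = (8.99×10⁹ N·m²/C²)(5.89×10⁻⁶)(2.62×10⁻⁶)/(0.354) = 0.392 J.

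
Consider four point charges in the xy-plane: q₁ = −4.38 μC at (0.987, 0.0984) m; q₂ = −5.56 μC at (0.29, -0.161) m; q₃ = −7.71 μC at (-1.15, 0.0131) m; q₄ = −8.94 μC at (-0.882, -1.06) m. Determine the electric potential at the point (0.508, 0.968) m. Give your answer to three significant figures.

The total potential is the scalar sum of each charge's contribution, V = Σ kqᵢ/rᵢ.
Distances from the field point to each charge: r₁ = 0.993 m, r₂ = 1.15 m, r₃ = 1.91 m, r₄ = 2.46 m.
V = k[(-4.38×10⁻⁶)/(0.993) + (-5.56×10⁻⁶)/(1.15) + (-7.71×10⁻⁶)/(1.91) + (-8.94×10⁻⁶)/(2.46)] = -1.52×10⁵ V.

-1.52×10⁵ V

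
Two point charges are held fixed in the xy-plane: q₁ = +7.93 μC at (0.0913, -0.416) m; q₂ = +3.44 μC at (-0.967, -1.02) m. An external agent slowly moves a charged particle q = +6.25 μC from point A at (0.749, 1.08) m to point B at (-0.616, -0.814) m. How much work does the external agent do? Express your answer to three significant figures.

For quasistatic motion the external work equals the change in potential energy: W_ext = qΔV = q(V_B − V_A).
At A: distances to the source charges are 1.63 m, 2.71 m; V_A = Σ kqᵢ/rᵢ = 5.50×10⁴ V.
At B: distances to the source charges are 0.812 m, 0.407 m; V_B = Σ kqᵢ/rᵢ = 1.64×10⁵ V.
ΔV = V_B − V_A = 1.09×10⁵ V.
W_ext = qΔV = (6.25×10⁻⁶ C)(1.09×10⁵ V) = 0.680 J.

0.680 J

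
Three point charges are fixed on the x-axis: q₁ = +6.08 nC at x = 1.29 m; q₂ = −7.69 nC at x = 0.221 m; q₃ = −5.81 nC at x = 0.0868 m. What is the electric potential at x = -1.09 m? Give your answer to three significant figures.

The total potential is the scalar sum of each charge's contribution, V = Σ kqᵢ/rᵢ.
Distances from the field point to each charge: r₁ = 2.38 m, r₂ = 1.31 m, r₃ = 1.18 m.
V = k[(6.08×10⁻⁹)/(2.38) + (-7.69×10⁻⁹)/(1.31) + (-5.81×10⁻⁹)/(1.18)] = -74.2 V.

-74.2 V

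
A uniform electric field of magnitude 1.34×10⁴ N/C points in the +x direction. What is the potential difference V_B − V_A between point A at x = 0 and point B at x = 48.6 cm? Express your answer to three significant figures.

In a uniform field, potential decreases in the direction of E: V_B − V_A = −E·Δx.
V_B − V_A = −(1.34×10⁴ V/m)(0.486 m) = -6510 V.

-6510 V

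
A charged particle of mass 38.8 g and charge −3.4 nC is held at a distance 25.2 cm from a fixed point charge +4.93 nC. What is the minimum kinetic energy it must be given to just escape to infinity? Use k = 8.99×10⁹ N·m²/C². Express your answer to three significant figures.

To just escape, total mechanical energy must reach zero at infinity: ½mv²_min + U = 0, so ½mv²_min = −U = |kQq|/r.
|U| = |kQq|/r = (8.99×10⁹ N·m²/C²)(4.93×10⁻⁹)(3.40×10⁻⁹)/(0.252) = 5.98×10⁻⁷ J.

5.98×10⁻⁷ J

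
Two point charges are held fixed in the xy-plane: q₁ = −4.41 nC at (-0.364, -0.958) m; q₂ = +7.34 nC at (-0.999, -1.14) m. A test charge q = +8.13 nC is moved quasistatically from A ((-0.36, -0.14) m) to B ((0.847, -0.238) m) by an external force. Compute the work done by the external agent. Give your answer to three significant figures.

-2.57×10⁻⁸ J

For quasistatic motion the external work equals the change in potential energy: W_ext = qΔV = q(V_B − V_A).
At A: distances to the source charges are 0.818 m, 1.19 m; V_A = Σ kqᵢ/rᵢ = 7.14 V.
At B: distances to the source charges are 1.41 m, 2.05 m; V_B = Σ kqᵢ/rᵢ = 3.98 V.
ΔV = V_B − V_A = -3.16 V.
W_ext = qΔV = (8.13×10⁻⁹ C)(-3.16 V) = -2.57×10⁻⁸ J.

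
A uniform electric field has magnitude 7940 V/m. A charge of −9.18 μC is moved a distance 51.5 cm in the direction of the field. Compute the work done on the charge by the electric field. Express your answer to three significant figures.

-0.0375 J

The potential change for a displacement 51.5 cm in the direction of the field is ΔV = −Ed = -4090 V.
W_field = −qΔV = -0.0375 J.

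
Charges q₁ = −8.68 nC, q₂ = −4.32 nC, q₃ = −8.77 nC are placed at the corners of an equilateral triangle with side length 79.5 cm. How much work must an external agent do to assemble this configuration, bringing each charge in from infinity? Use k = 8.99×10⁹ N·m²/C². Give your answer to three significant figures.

The work to assemble the configuration equals its total potential energy, U = Σ kqᵢqⱼ/rᵢⱼ over all pairs.
All three pair separations equal the side length, 0.795 m.
U = (4.24×10⁻⁷) + (8.61×10⁻⁷) + (4.28×10⁻⁷) = 1.71×10⁻⁶ J.

1.71×10⁻⁶ J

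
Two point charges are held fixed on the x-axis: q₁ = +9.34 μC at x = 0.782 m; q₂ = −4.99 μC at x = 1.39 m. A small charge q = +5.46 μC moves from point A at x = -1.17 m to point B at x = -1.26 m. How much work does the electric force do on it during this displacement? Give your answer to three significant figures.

7.10×10⁻³ J

The work done by the electric force is W_field = −ΔU = −q(V_B − V_A) = q(V_A − V_B).
At A: distances to the source charges are 1.95 m, 2.56 m; V_A = Σ kqᵢ/rᵢ = 2.55×10⁴ V.
At B: distances to the source charges are 2.04 m, 2.65 m; V_B = Σ kqᵢ/rᵢ = 2.42×10⁴ V.
ΔV = V_B − V_A = -1300 V.
W_field = −qΔV = −(5.46×10⁻⁶ C)(-1300 V) = 7.10×10⁻³ J.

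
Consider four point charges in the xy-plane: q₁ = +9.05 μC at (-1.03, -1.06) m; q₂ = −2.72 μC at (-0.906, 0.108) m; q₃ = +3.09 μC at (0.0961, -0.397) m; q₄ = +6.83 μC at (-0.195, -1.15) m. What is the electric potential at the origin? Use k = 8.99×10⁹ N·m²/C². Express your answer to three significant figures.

1.49×10⁵ V

The total potential is the scalar sum of each charge's contribution, V = Σ kqᵢ/rᵢ.
Distances from the field point to each charge: r₁ = 1.48 m, r₂ = 0.912 m, r₃ = 0.408 m, r₄ = 1.17 m.
V = k[(9.05×10⁻⁶)/(1.48) + (-2.72×10⁻⁶)/(0.912) + (3.09×10⁻⁶)/(0.408) + (6.83×10⁻⁶)/(1.17)] = 1.49×10⁵ V.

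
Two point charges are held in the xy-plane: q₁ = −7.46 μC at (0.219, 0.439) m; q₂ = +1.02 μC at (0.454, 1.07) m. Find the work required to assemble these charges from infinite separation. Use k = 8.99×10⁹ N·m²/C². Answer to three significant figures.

The assembly work is the sum of pairwise potential energies, U = Σ_{i<j} kqᵢqⱼ/rᵢⱼ.
Pair separations: r₁₂ = 0.673 m.
U = (-0.102) = -0.102 J.

-0.102 J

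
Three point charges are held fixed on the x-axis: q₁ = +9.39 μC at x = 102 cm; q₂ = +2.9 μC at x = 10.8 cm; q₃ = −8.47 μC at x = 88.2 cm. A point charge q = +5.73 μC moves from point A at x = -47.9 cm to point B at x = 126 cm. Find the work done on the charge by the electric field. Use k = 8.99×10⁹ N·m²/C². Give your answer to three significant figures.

The work done by the electric force is W_field = −ΔU = −q(V_B − V_A) = q(V_A − V_B).
At A: distances to the source charges are 1.50 m, 0.587 m, 1.36 m; V_A = Σ kqᵢ/rᵢ = 4.48×10⁴ V.
At B: distances to the source charges are 0.240 m, 1.15 m, 0.378 m; V_B = Σ kqᵢ/rᵢ = 1.73×10⁵ V.
ΔV = V_B − V_A = 1.28×10⁵ V.
W_field = −qΔV = −(5.73×10⁻⁶ C)(1.28×10⁵ V) = -0.734 J.

-0.734 J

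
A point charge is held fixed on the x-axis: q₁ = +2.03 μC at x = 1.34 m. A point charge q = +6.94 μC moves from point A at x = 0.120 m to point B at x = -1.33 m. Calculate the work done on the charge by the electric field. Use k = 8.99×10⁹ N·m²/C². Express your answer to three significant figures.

0.0564 J

The work done by the electric force is W_field = −ΔU = −q(V_B − V_A) = q(V_A − V_B).
At A: distance to the source charge is 1.22 m; V_A = kq₁/r = 1.50×10⁴ V.
At B: distance to the source charge is 2.67 m; V_B = kq₁/r = 6840 V.
ΔV = V_B − V_A = -8120 V.
W_field = −qΔV = −(6.94×10⁻⁶ C)(-8120 V) = 0.0564 J.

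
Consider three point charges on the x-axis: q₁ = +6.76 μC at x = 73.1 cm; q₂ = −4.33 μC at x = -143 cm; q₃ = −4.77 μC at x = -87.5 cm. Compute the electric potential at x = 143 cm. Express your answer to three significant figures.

The total potential is the scalar sum of each charge's contribution, V = Σ kqᵢ/rᵢ.
Distances from the field point to each charge: r₁ = 0.699 m, r₂ = 2.86 m, r₃ = 2.30 m.
V = k[(6.76×10⁻⁶)/(0.699) + (-4.33×10⁻⁶)/(2.86) + (-4.77×10⁻⁶)/(2.30)] = 5.47×10⁴ V.

5.47×10⁴ V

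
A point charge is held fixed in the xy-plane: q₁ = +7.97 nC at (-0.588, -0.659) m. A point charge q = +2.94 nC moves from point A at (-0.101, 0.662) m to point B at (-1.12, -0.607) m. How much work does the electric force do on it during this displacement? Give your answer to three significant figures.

-2.44×10⁻⁷ J

The work done by the electric force is W_field = −ΔU = −q(V_B − V_A) = q(V_A − V_B).
At A: distance to the source charge is 1.41 m; V_A = kq₁/r = 50.9 V.
At B: distance to the source charge is 0.535 m; V_B = kq₁/r = 134 V.
ΔV = V_B − V_A = 83.2 V.
W_field = −qΔV = −(2.94×10⁻⁹ C)(83.2 V) = -2.44×10⁻⁷ J.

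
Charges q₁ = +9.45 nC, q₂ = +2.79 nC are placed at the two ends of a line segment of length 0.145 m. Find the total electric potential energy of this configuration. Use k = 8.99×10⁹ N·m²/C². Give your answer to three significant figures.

1.63×10⁻⁶ J

The work to assemble the configuration equals its total potential energy, U = Σ kqᵢqⱼ/rᵢⱼ over all pairs.
The separation is r = 0.145 m.
U = (1.63×10⁻⁶) = 1.63×10⁻⁶ J.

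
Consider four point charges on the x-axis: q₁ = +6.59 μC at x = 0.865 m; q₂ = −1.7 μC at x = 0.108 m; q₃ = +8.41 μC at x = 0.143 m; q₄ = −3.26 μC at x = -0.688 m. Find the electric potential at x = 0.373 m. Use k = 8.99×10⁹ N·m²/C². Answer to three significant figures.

3.64×10⁵ V

The total potential is the scalar sum of each charge's contribution, V = Σ kqᵢ/rᵢ.
Distances from the field point to each charge: r₁ = 0.492 m, r₂ = 0.265 m, r₃ = 0.230 m, r₄ = 1.06 m.
V = k[(6.59×10⁻⁶)/(0.492) + (-1.70×10⁻⁶)/(0.265) + (8.41×10⁻⁶)/(0.230) + (-3.26×10⁻⁶)/(1.06)] = 3.64×10⁵ V.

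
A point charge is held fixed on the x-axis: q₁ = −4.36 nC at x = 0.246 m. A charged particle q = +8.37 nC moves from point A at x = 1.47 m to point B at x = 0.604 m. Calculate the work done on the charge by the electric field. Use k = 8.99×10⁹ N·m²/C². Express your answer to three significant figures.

6.48×10⁻⁷ J

The work done by the electric force is W_field = −ΔU = −q(V_B − V_A) = q(V_A − V_B).
At A: distance to the source charge is 1.22 m; V_A = kq₁/r = -32.0 V.
At B: distance to the source charge is 0.358 m; V_B = kq₁/r = -109 V.
ΔV = V_B − V_A = -77.5 V.
W_field = −qΔV = −(8.37×10⁻⁹ C)(-77.5 V) = 6.48×10⁻⁷ J.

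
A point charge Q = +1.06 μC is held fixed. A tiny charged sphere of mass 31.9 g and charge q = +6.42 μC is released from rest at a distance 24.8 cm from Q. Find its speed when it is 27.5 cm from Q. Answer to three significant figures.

1.23 m/s

Only the electrostatic force acts, so mechanical energy is conserved: ½mv² = U₁ − U₂ = kQq(1/r₁ − 1/r₂).
U₁ − U₂ = (8.99×10⁹ N·m²/C²)(1.06×10⁻⁶ C)(6.42×10⁻⁶ C)(1/0.248 − 1/0.275) = 0.0242 J.
v = √(2·0.0242/0.0319) = 1.23 m/s.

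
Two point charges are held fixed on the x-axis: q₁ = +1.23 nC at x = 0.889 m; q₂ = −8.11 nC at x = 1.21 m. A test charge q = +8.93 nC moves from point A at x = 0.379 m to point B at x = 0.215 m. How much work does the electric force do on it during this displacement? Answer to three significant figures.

-8.20×10⁻⁸ J

The work done by the electric force is W_field = −ΔU = −q(V_B − V_A) = q(V_A − V_B).
At A: distances to the source charges are 0.510 m, 0.831 m; V_A = Σ kqᵢ/rᵢ = -66.1 V.
At B: distances to the source charges are 0.674 m, 0.995 m; V_B = Σ kqᵢ/rᵢ = -56.9 V.
ΔV = V_B − V_A = 9.19 V.
W_field = −qΔV = −(8.93×10⁻⁹ C)(9.19 V) = -8.20×10⁻⁸ J.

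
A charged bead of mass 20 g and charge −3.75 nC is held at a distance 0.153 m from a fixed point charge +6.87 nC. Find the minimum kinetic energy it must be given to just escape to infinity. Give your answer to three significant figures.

To just escape, total mechanical energy must reach zero at infinity: ½mv²_min + U = 0, so ½mv²_min = −U = |kQq|/r.
|U| = |kQq|/r = (8.99×10⁹ N·m²/C²)(6.87×10⁻⁹)(3.75×10⁻⁹)/(0.153) = 1.51×10⁻⁶ J.

1.51×10⁻⁶ J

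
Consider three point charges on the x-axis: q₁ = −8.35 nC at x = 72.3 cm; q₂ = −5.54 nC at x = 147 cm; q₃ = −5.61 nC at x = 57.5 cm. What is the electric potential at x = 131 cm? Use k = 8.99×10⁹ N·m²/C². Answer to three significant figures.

Electric potential is a scalar, so the contributions from each charge add algebraically: V = Σ kqᵢ/rᵢ.
Distances from the field point to each charge: r₁ = 0.587 m, r₂ = 0.160 m, r₃ = 0.735 m.
V = k[(-8.35×10⁻⁹)/(0.587) + (-5.54×10⁻⁹)/(0.160) + (-5.61×10⁻⁹)/(0.735)] = -508 V.

-508 V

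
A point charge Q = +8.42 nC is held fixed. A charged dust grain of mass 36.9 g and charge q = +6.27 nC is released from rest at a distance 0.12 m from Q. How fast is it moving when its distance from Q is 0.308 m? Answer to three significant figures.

Only the electrostatic force acts, so mechanical energy is conserved: ½mv² = U₁ − U₂ = kQq(1/r₁ − 1/r₂).
U₁ − U₂ = (8.99×10⁹ N·m²/C²)(8.42×10⁻⁹ C)(6.27×10⁻⁹ C)(1/0.120 − 1/0.308) = 2.41×10⁻⁶ J.
v = √(2·2.41×10⁻⁶/0.0369) = 0.0114 m/s.

0.0114 m/s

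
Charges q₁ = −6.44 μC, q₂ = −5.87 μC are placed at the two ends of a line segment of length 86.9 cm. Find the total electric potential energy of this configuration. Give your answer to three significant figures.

The work to assemble the configuration equals its total potential energy, U = Σ kqᵢqⱼ/rᵢⱼ over all pairs.
The separation is r = 0.869 m.
U = (0.391) = 0.391 J.

0.391 J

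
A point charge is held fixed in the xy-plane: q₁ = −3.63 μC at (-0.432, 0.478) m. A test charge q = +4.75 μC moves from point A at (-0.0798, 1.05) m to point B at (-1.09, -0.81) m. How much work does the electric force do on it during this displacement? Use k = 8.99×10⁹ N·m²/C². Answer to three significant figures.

The work done by the electric force is W_field = −ΔU = −q(V_B − V_A) = q(V_A − V_B).
At A: distance to the source charge is 0.672 m; V_A = kq₁/r = -4.86×10⁴ V.
At B: distance to the source charge is 1.45 m; V_B = kq₁/r = -2.26×10⁴ V.
ΔV = V_B − V_A = 2.60×10⁴ V.
W_field = −qΔV = −(4.75×10⁻⁶ C)(2.60×10⁴ V) = -0.124 J.

-0.124 J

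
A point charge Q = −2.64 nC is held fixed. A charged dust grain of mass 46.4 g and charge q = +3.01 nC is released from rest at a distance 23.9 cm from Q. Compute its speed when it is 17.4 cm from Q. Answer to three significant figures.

Only the electrostatic force acts, so mechanical energy is conserved: ½mv² = U₁ − U₂ = kQq(1/r₁ − 1/r₂).
U₁ − U₂ = (8.99×10⁹ N·m²/C²)(-2.64×10⁻⁹ C)(3.01×10⁻⁹ C)(1/0.239 − 1/0.174) = 1.12×10⁻⁷ J.
v = √(2·1.12×10⁻⁷/0.0464) = 2.19×10⁻³ m/s.

2.19×10⁻³ m/s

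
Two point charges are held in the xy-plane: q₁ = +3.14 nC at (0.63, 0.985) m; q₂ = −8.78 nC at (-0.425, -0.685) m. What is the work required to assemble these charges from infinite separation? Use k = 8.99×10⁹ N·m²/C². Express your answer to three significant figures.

The assembly work is the sum of pairwise potential energies, U = Σ_{i<j} kqᵢqⱼ/rᵢⱼ.
Pair separations: r₁₂ = 1.98 m.
U = (-1.25×10⁻⁷) = -1.25×10⁻⁷ J.

-1.25×10⁻⁷ J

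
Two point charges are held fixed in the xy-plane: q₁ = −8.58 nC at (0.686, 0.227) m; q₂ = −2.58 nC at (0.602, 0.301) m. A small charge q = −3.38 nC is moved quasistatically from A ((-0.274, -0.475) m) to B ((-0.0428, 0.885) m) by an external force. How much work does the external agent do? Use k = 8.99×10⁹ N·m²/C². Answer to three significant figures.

6.94×10⁻⁸ J

For quasistatic motion the external work equals the change in potential energy: W_ext = qΔV = q(V_B − V_A).
At A: distances to the source charges are 1.19 m, 1.17 m; V_A = Σ kqᵢ/rᵢ = -84.7 V.
At B: distances to the source charges are 0.982 m, 0.870 m; V_B = Σ kqᵢ/rᵢ = -105 V.
ΔV = V_B − V_A = -20.5 V.
W_ext = qΔV = (-3.38×10⁻⁹ C)(-20.5 V) = 6.94×10⁻⁸ J.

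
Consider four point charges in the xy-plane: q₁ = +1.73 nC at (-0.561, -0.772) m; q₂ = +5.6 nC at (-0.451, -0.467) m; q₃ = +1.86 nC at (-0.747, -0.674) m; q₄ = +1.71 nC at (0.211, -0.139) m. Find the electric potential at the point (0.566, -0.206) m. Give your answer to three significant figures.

The total potential is the scalar sum of each charge's contribution, V = Σ kqᵢ/rᵢ.
Distances from the field point to each charge: r₁ = 1.26 m, r₂ = 1.05 m, r₃ = 1.39 m, r₄ = 0.361 m.
V = k[(1.73×10⁻⁹)/(1.26) + (5.60×10⁻⁹)/(1.05) + (1.86×10⁻⁹)/(1.39) + (1.71×10⁻⁹)/(0.361)] = 115 V.

115 V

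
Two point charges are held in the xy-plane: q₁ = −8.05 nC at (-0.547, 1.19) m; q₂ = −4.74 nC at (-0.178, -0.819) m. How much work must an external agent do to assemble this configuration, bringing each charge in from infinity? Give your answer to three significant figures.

1.68×10⁻⁷ J

The work to assemble the configuration equals its total potential energy, U = Σ kqᵢqⱼ/rᵢⱼ over all pairs.
Pair separations: r₁₂ = 2.04 m.
U = (1.68×10⁻⁷) = 1.68×10⁻⁷ J.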